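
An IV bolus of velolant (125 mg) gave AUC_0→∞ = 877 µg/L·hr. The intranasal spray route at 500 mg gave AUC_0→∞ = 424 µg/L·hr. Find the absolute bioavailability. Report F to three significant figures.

F = (AUC_ev / D_ev) / (AUC_iv / D_iv)
  = (424/500) / (877/125)
  = 0.848 / 7.016 = 0.1209

F = 0.121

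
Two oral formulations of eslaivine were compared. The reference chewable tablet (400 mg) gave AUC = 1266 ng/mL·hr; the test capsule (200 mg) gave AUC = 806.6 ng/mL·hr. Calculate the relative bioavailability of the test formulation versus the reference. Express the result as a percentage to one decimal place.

F_rel = 127.4%

F_rel = (AUC_test/D_test) / (AUC_ref/D_ref)
      = (806.6/200) / (1266/400)
      = 4.033 / 3.165 = 1.2742 = 127.42%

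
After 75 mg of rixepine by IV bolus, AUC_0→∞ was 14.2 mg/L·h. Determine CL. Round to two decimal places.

CL = Dose_iv / AUC_0→∞
   = 75 / 14.2 = 5.28169 L/h

CL = 5.28 L/h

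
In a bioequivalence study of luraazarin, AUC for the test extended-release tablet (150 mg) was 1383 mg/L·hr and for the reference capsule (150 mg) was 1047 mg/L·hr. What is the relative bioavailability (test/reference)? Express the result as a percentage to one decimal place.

F_rel = 132.1%

F_rel = (AUC_test/D_test) / (AUC_ref/D_ref)
      = (1383/150) / (1047/150)
      = 9.22 / 6.98 = 1.3209 = 132.09%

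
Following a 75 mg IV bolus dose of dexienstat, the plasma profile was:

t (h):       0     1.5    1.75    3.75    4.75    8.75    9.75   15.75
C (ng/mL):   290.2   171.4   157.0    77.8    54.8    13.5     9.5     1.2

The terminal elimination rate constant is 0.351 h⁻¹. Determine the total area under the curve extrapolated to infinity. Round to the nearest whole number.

AUC = 872 ng/mL·h

Trapezoidal AUC_0→15.75:
  [0→1.5]: (290.2+171.4)/2 × 1.5 = 346.2
  [1.5→1.75]: (171.4+157.0)/2 × 0.25 = 41.05
  [1.75→3.75]: (157.0+77.8)/2 × 2 = 234.8
  [3.75→4.75]: (77.8+54.8)/2 × 1 = 66.3
  [4.75→8.75]: (54.8+13.5)/2 × 4 = 136.6
  [8.75→9.75]: (13.5+9.5)/2 × 1 = 11.5
  [9.75→15.75]: (9.5+1.2)/2 × 6 = 32.1
  Sum = 868.55 ng/mL·h
Extrapolated tail: C_last / k_e = 1.2 / 0.351 = 3.419
AUC_0→∞ = 868.55 + 3.419 = 871.969 ng/mL·h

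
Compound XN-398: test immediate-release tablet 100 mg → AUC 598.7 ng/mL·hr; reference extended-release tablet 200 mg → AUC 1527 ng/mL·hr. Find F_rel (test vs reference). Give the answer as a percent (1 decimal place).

F_rel = (AUC_test/D_test) / (AUC_ref/D_ref)
      = (598.7/100) / (1527/200)
      = 5.987 / 7.635 = 0.7842 = 78.42%

F_rel = 78.4%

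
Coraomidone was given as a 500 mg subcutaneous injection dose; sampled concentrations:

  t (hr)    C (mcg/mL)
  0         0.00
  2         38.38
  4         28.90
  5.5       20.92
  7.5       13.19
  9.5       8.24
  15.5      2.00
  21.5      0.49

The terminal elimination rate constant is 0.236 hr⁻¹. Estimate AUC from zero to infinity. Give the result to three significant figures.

AUC = 239 mcg/mL·hr

Trapezoidal AUC_0→21.5:
  [0→2]: (0.00+38.38)/2 × 2 = 38.38
  [2→4]: (38.38+28.90)/2 × 2 = 67.28
  [4→5.5]: (28.90+20.92)/2 × 1.5 = 37.365
  [5.5→7.5]: (20.92+13.19)/2 × 2 = 34.11
  [7.5→9.5]: (13.19+8.24)/2 × 2 = 21.43
  [9.5→15.5]: (8.24+2.00)/2 × 6 = 30.72
  [15.5→21.5]: (2.00+0.49)/2 × 6 = 7.47
  Sum = 236.755 mcg/mL·hr
Extrapolated tail: C_last / k_e = 0.49 / 0.236 = 2.076
AUC_0→∞ = 236.755 + 2.076 = 238.831 mcg/mL·hr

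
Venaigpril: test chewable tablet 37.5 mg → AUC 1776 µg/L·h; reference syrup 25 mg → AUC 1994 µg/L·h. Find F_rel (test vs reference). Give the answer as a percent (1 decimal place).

F_rel = 59.4%

F_rel = (AUC_test/D_test) / (AUC_ref/D_ref)
      = (1776/37.5) / (1994/25)
      = 47.36 / 79.76 = 0.5938 = 59.38%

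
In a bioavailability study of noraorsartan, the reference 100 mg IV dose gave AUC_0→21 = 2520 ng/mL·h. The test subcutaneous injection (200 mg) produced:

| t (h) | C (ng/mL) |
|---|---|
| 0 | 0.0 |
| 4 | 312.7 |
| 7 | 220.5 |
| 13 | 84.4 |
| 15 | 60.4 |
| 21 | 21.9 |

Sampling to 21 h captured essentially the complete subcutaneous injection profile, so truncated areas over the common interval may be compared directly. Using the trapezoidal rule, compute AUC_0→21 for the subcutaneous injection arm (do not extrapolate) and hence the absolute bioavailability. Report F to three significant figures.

F = 0.542

Trapezoidal AUC_0→21 (subcutaneous injection):
  [0→4]: (0.0+312.7)/2 × 4 = 625.4
  [4→7]: (312.7+220.5)/2 × 3 = 799.8
  [7→13]: (220.5+84.4)/2 × 6 = 914.7
  [13→15]: (84.4+60.4)/2 × 2 = 144.8
  [15→21]: (60.4+21.9)/2 × 6 = 246.9
  Sum = 2731.6 ng/mL·h
F = (AUC_ev/D_ev)/(AUC_iv/D_iv) = (2731.6/200)/(2520/100) = 13.658/25.2 = 0.5420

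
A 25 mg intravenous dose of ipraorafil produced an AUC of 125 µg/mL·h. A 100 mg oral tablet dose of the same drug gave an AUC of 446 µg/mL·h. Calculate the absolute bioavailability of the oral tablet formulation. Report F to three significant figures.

F = (AUC_ev / D_ev) / (AUC_iv / D_iv)
  = (446/100) / (125/25)
  = 4.46 / 5 = 0.8920

F = 0.892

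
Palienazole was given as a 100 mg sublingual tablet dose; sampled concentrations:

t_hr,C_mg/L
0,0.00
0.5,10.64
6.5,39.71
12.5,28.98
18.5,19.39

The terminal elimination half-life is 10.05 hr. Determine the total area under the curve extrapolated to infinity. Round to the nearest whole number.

AUC = 786 mg/L·hr

Trapezoidal AUC_0→18.5:
  [0→0.5]: (0.00+10.64)/2 × 0.5 = 2.66
  [0.5→6.5]: (10.64+39.71)/2 × 6 = 151.05
  [6.5→12.5]: (39.71+28.98)/2 × 6 = 206.07
  [12.5→18.5]: (28.98+19.39)/2 × 6 = 145.11
  Sum = 504.89 mg/L·hr
k_e = ln2 / t½ = 0.693147 / 10.05 = 0.0690 hr^-1
Extrapolated tail: C_last / k_e = 19.39 / 0.069 = 281.014
AUC_0→∞ = 504.89 + 281.014 = 785.904 mg/L·hr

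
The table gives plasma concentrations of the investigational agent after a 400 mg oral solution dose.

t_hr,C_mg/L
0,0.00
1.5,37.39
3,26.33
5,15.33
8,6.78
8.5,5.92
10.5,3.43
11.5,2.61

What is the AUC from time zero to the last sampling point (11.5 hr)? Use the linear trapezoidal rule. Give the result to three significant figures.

AUC = 166 mg/L·hr

Trapezoidal AUC_0→11.5:
  [0→1.5]: (0.00+37.39)/2 × 1.5 = 28.0425
  [1.5→3]: (37.39+26.33)/2 × 1.5 = 47.79
  [3→5]: (26.33+15.33)/2 × 2 = 41.66
  [5→8]: (15.33+6.78)/2 × 3 = 33.165
  [8→8.5]: (6.78+5.92)/2 × 0.5 = 3.175
  [8.5→10.5]: (5.92+3.43)/2 × 2 = 9.35
  [10.5→11.5]: (3.43+2.61)/2 × 1 = 3.02
  Sum = 166.2025 mg/L·hr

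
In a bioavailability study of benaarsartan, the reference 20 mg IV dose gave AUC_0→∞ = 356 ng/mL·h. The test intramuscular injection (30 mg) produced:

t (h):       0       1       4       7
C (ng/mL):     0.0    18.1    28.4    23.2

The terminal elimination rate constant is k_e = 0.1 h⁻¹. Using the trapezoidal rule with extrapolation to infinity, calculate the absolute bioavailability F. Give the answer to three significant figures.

Trapezoidal AUC_0→7 (intramuscular injection):
  [0→1]: (0.0+18.1)/2 × 1 = 9.05
  [1→4]: (18.1+28.4)/2 × 3 = 69.75
  [4→7]: (28.4+23.2)/2 × 3 = 77.4
  Sum = 156.2 ng/mL·h
Tail: C_last/k_e = 23.2/0.1 = 232.000
AUC_0→∞ (intramuscular injection) = 156.2 + 232.000 = 388.2 ng/mL·h
F = (AUC_ev/D_ev)/(AUC_iv/D_iv) = (388.2/30)/(356/20) = 12.94/17.8 = 0.7270

F = 0.727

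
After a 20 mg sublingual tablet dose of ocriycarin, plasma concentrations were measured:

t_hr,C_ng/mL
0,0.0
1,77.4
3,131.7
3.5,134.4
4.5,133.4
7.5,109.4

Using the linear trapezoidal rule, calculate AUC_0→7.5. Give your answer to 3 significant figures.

Trapezoidal AUC_0→7.5:
  [0→1]: (0.0+77.4)/2 × 1 = 38.7
  [1→3]: (77.4+131.7)/2 × 2 = 209.1
  [3→3.5]: (131.7+134.4)/2 × 0.5 = 66.525
  [3.5→4.5]: (134.4+133.4)/2 × 1 = 133.9
  [4.5→7.5]: (133.4+109.4)/2 × 3 = 364.2
  Sum = 812.425 ng/mL·hr

AUC = 812 ng/mL·hr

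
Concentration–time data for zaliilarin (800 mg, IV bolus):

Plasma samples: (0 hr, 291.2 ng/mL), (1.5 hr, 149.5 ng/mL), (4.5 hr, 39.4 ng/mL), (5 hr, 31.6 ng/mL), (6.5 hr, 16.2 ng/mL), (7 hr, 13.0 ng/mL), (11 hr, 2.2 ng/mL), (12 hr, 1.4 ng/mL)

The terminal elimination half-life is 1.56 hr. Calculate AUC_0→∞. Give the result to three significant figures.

Trapezoidal AUC_0→12:
  [0→1.5]: (291.2+149.5)/2 × 1.5 = 330.525
  [1.5→4.5]: (149.5+39.4)/2 × 3 = 283.35
  [4.5→5]: (39.4+31.6)/2 × 0.5 = 17.75
  [5→6.5]: (31.6+16.2)/2 × 1.5 = 35.85
  [6.5→7]: (16.2+13.0)/2 × 0.5 = 7.3
  [7→11]: (13.0+2.2)/2 × 4 = 30.4
  [11→12]: (2.2+1.4)/2 × 1 = 1.8
  Sum = 706.975 ng/mL·hr
k_e = ln2 / t½ = 0.693147 / 1.56 = 0.4443 hr^-1
Extrapolated tail: C_last / k_e = 1.4 / 0.4443 = 3.151
AUC_0→∞ = 706.975 + 3.151 = 710.126 ng/mL·hr

AUC = 710 ng/mL·hr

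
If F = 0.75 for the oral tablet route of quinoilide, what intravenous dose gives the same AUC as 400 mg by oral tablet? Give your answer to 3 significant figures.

Systemic exposure from an extravascular dose = F × D_ev, so the equivalent IV dose is F × D_ev.
D_iv = F × D_ev = 0.75 × 400 = 300 mg

D_iv = 300 mg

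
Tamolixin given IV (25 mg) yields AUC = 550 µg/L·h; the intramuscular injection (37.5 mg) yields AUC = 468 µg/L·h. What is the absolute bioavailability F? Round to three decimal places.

F = 0.567

F = (AUC_ev / D_ev) / (AUC_iv / D_iv)
  = (468/37.5) / (550/25)
  = 12.48 / 22 = 0.5673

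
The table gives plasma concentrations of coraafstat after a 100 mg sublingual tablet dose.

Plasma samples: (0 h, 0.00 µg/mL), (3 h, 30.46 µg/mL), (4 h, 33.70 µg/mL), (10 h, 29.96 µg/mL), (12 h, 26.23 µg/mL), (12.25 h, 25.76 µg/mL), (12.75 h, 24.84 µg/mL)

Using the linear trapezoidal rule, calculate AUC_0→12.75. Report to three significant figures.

AUC = 344 µg/mL·h

Trapezoidal AUC_0→12.75:
  [0→3]: (0.00+30.46)/2 × 3 = 45.69
  [3→4]: (30.46+33.70)/2 × 1 = 32.08
  [4→10]: (33.70+29.96)/2 × 6 = 190.98
  [10→12]: (29.96+26.23)/2 × 2 = 56.19
  [12→12.25]: (26.23+25.76)/2 × 0.25 = 6.49875
  [12.25→12.75]: (25.76+24.84)/2 × 0.5 = 12.65
  Sum = 344.08875 µg/mL·h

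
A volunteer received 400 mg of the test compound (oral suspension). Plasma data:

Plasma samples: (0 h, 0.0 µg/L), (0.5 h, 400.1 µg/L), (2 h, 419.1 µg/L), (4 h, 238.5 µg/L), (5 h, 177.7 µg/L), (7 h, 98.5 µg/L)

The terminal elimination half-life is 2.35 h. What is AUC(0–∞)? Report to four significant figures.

AUC = 2190 µg/L·h

Trapezoidal AUC_0→7:
  [0→0.5]: (0.0+400.1)/2 × 0.5 = 100.025
  [0.5→2]: (400.1+419.1)/2 × 1.5 = 614.4
  [2→4]: (419.1+238.5)/2 × 2 = 657.6
  [4→5]: (238.5+177.7)/2 × 1 = 208.1
  [5→7]: (177.7+98.5)/2 × 2 = 276.2
  Sum = 1856.325 µg/L·h
k_e = ln2 / t½ = 0.693147 / 2.35 = 0.2950 h^-1
Extrapolated tail: C_last / k_e = 98.5 / 0.295 = 333.898
AUC_0→∞ = 1856.325 + 333.898 = 2190.223 µg/L·h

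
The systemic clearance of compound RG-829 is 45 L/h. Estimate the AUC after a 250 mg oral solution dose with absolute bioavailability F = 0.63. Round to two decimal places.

AUC = 3.50 mg/L·h

AUC_0→∞ = F × Dose / CL
        = 0.63 × 250 / 45 = 3.5 mg/L·h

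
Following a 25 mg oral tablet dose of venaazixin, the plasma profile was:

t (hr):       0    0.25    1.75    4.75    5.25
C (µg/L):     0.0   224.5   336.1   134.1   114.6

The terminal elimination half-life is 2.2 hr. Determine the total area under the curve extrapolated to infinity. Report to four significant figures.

AUC = 1580 µg/L·hr

Trapezoidal AUC_0→5.25:
  [0→0.25]: (0.0+224.5)/2 × 0.25 = 28.0625
  [0.25→1.75]: (224.5+336.1)/2 × 1.5 = 420.45
  [1.75→4.75]: (336.1+134.1)/2 × 3 = 705.3
  [4.75→5.25]: (134.1+114.6)/2 × 0.5 = 62.175
  Sum = 1215.9875 µg/L·hr
k_e = ln2 / t½ = 0.693147 / 2.2 = 0.3151 hr^-1
Extrapolated tail: C_last / k_e = 114.6 / 0.3151 = 363.694
AUC_0→∞ = 1215.9875 + 363.694 = 1579.6815 µg/L·hr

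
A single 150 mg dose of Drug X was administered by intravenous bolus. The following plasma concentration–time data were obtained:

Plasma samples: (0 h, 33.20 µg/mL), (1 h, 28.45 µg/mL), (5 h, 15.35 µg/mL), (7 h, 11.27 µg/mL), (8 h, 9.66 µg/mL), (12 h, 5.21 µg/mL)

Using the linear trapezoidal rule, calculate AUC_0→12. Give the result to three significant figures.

AUC = 185 µg/mL·h

Trapezoidal AUC_0→12:
  [0→1]: (33.20+28.45)/2 × 1 = 30.825
  [1→5]: (28.45+15.35)/2 × 4 = 87.6
  [5→7]: (15.35+11.27)/2 × 2 = 26.62
  [7→8]: (11.27+9.66)/2 × 1 = 10.465
  [8→12]: (9.66+5.21)/2 × 4 = 29.74
  Sum = 185.25 µg/mL·h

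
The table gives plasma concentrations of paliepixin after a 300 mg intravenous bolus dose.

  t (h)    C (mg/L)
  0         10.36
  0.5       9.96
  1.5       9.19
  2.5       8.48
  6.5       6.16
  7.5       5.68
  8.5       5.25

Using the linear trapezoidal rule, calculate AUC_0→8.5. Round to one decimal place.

AUC = 64.2 mg/L·h

Trapezoidal AUC_0→8.5:
  [0→0.5]: (10.36+9.96)/2 × 0.5 = 5.08
  [0.5→1.5]: (9.96+9.19)/2 × 1 = 9.575
  [1.5→2.5]: (9.19+8.48)/2 × 1 = 8.835
  [2.5→6.5]: (8.48+6.16)/2 × 4 = 29.28
  [6.5→7.5]: (6.16+5.68)/2 × 1 = 5.92
  [7.5→8.5]: (5.68+5.25)/2 × 1 = 5.465
  Sum = 64.155 mg/L·h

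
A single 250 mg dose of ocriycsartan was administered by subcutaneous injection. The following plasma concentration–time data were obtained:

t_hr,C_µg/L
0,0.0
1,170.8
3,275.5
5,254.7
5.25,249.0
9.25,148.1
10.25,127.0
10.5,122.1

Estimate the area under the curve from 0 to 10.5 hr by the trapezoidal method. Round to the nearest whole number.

Trapezoidal AUC_0→10.5:
  [0→1]: (0.0+170.8)/2 × 1 = 85.4
  [1→3]: (170.8+275.5)/2 × 2 = 446.3
  [3→5]: (275.5+254.7)/2 × 2 = 530.2
  [5→5.25]: (254.7+249.0)/2 × 0.25 = 62.9625
  [5.25→9.25]: (249.0+148.1)/2 × 4 = 794.2
  [9.25→10.25]: (148.1+127.0)/2 × 1 = 137.55
  [10.25→10.5]: (127.0+122.1)/2 × 0.25 = 31.1375
  Sum = 2087.75 µg/L·hr

AUC = 2088 µg/L·hr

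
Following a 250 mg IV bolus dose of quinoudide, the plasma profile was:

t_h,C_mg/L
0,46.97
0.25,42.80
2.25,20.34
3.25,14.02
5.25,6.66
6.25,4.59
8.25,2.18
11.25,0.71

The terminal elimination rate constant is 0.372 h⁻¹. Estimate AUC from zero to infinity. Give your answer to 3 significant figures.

Trapezoidal AUC_0→11.25:
  [0→0.25]: (46.97+42.80)/2 × 0.25 = 11.22125
  [0.25→2.25]: (42.80+20.34)/2 × 2 = 63.14
  [2.25→3.25]: (20.34+14.02)/2 × 1 = 17.18
  [3.25→5.25]: (14.02+6.66)/2 × 2 = 20.68
  [5.25→6.25]: (6.66+4.59)/2 × 1 = 5.625
  [6.25→8.25]: (4.59+2.18)/2 × 2 = 6.77
  [8.25→11.25]: (2.18+0.71)/2 × 3 = 4.335
  Sum = 128.95125 mg/L·h
Extrapolated tail: C_last / k_e = 0.71 / 0.372 = 1.909
AUC_0→∞ = 128.95125 + 1.909 = 130.86025 mg/L·h

AUC = 131 mg/L·h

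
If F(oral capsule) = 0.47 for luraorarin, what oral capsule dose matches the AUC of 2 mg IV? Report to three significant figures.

For equal systemic exposure: F × D_ev = D_iv
D_ev = D_iv / F = 2 / 0.47 = 4.25532 mg

D_oral = 4.26 mg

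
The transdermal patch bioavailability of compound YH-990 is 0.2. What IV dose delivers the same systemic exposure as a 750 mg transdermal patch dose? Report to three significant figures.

Systemic exposure from an extravascular dose = F × D_ev, so the equivalent IV dose is F × D_ev.
D_iv = F × D_ev = 0.2 × 750 = 150 mg

D_iv = 150 mg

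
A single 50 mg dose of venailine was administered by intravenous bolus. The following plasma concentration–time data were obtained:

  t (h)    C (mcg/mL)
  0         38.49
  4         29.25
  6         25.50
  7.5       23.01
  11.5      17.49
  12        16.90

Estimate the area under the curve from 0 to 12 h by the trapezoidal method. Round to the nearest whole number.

AUC = 316 mcg/mL·h

Trapezoidal AUC_0→12:
  [0→4]: (38.49+29.25)/2 × 4 = 135.48
  [4→6]: (29.25+25.50)/2 × 2 = 54.75
  [6→7.5]: (25.50+23.01)/2 × 1.5 = 36.3825
  [7.5→11.5]: (23.01+17.49)/2 × 4 = 81.0
  [11.5→12]: (17.49+16.90)/2 × 0.5 = 8.5975
  Sum = 316.21 mcg/mL·h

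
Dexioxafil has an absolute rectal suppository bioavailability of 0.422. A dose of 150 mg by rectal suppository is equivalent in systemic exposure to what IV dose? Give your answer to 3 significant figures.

D_iv = 63.3 mg

Systemic exposure from an extravascular dose = F × D_ev, so the equivalent IV dose is F × D_ev.
D_iv = F × D_ev = 0.422 × 150 = 63.3 mg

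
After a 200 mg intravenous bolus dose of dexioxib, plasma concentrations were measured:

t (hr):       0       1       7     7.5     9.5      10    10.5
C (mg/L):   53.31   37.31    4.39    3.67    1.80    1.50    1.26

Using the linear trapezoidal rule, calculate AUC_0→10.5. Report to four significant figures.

Trapezoidal AUC_0→10.5:
  [0→1]: (53.31+37.31)/2 × 1 = 45.31
  [1→7]: (37.31+4.39)/2 × 6 = 125.1
  [7→7.5]: (4.39+3.67)/2 × 0.5 = 2.015
  [7.5→9.5]: (3.67+1.80)/2 × 2 = 5.47
  [9.5→10]: (1.80+1.50)/2 × 0.5 = 0.825
  [10→10.5]: (1.50+1.26)/2 × 0.5 = 0.69
  Sum = 179.41 mg/L·hr

AUC = 179.4 mg/L·hr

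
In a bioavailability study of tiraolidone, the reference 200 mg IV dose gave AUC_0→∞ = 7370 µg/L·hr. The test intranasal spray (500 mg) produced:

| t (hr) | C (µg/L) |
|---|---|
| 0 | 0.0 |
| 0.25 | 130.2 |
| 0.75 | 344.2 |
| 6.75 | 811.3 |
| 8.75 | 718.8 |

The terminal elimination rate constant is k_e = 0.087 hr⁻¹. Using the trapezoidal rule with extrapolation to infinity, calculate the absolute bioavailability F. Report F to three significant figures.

F = 0.727

Trapezoidal AUC_0→8.75 (intranasal spray):
  [0→0.25]: (0.0+130.2)/2 × 0.25 = 16.275
  [0.25→0.75]: (130.2+344.2)/2 × 0.5 = 118.6
  [0.75→6.75]: (344.2+811.3)/2 × 6 = 3466.5
  [6.75→8.75]: (811.3+718.8)/2 × 2 = 1530.1
  Sum = 5131.475 µg/L·hr
Tail: C_last/k_e = 718.8/0.087 = 8262.069
AUC_0→∞ (intranasal spray) = 5131.475 + 8262.069 = 13393.544 µg/L·hr
F = (AUC_ev/D_ev)/(AUC_iv/D_iv) = (13393.544/500)/(7370/200) = 26.787088/36.85 = 0.7269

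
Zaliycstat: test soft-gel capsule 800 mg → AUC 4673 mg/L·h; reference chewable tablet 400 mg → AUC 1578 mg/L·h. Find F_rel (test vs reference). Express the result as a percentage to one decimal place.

F_rel = (AUC_test/D_test) / (AUC_ref/D_ref)
      = (4673/800) / (1578/400)
      = 5.84125 / 3.945 = 1.4807 = 148.07%

F_rel = 148.1%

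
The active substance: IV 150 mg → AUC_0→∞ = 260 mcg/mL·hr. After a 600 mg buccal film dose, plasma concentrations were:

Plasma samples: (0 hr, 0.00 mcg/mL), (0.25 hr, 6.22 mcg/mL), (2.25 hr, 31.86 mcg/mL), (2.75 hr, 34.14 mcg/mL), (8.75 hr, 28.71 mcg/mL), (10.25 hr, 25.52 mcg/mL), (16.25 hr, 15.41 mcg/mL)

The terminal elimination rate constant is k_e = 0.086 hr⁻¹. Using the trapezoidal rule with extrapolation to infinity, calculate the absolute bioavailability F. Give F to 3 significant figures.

Trapezoidal AUC_0→16.25 (buccal film):
  [0→0.25]: (0.00+6.22)/2 × 0.25 = 0.7775
  [0.25→2.25]: (6.22+31.86)/2 × 2 = 38.08
  [2.25→2.75]: (31.86+34.14)/2 × 0.5 = 16.5
  [2.75→8.75]: (34.14+28.71)/2 × 6 = 188.55
  [8.75→10.25]: (28.71+25.52)/2 × 1.5 = 40.6725
  [10.25→16.25]: (25.52+15.41)/2 × 6 = 122.79
  Sum = 407.37 mcg/mL·hr
Tail: C_last/k_e = 15.41/0.086 = 179.186
AUC_0→∞ (buccal film) = 407.37 + 179.186 = 586.556 mcg/mL·hr
F = (AUC_ev/D_ev)/(AUC_iv/D_iv) = (586.556/600)/(260/150) = 0.977593/1.73333 = 0.5640

F = 0.564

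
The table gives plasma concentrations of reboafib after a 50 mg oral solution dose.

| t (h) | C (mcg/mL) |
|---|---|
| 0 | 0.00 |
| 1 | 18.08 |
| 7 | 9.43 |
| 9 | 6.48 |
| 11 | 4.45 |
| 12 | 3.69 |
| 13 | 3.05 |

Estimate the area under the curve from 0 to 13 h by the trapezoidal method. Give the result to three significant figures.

AUC = 126 mcg/mL·h

Trapezoidal AUC_0→13:
  [0→1]: (0.00+18.08)/2 × 1 = 9.04
  [1→7]: (18.08+9.43)/2 × 6 = 82.53
  [7→9]: (9.43+6.48)/2 × 2 = 15.91
  [9→11]: (6.48+4.45)/2 × 2 = 10.93
  [11→12]: (4.45+3.69)/2 × 1 = 4.07
  [12→13]: (3.69+3.05)/2 × 1 = 3.37
  Sum = 125.85 mcg/mL·h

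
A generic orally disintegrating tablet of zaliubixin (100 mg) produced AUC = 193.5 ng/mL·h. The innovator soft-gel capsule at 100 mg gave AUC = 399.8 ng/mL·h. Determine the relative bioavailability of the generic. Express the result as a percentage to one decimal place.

F_rel = (AUC_test/D_test) / (AUC_ref/D_ref)
      = (193.5/100) / (399.8/100)
      = 1.935 / 3.998 = 0.4840 = 48.40%

F_rel = 48.4%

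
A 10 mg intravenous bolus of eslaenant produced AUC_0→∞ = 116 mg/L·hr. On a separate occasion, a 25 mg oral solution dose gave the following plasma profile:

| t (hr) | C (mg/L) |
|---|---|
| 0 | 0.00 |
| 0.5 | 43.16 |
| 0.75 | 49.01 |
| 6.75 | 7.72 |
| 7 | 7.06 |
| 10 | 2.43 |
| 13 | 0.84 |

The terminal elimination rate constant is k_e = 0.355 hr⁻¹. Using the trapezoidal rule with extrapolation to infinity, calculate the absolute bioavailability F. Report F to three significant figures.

F = 0.744

Trapezoidal AUC_0→13 (oral solution):
  [0→0.5]: (0.00+43.16)/2 × 0.5 = 10.79
  [0.5→0.75]: (43.16+49.01)/2 × 0.25 = 11.52125
  [0.75→6.75]: (49.01+7.72)/2 × 6 = 170.19
  [6.75→7]: (7.72+7.06)/2 × 0.25 = 1.8475
  [7→10]: (7.06+2.43)/2 × 3 = 14.235
  [10→13]: (2.43+0.84)/2 × 3 = 4.905
  Sum = 213.48875 mg/L·hr
Tail: C_last/k_e = 0.84/0.355 = 2.366
AUC_0→∞ (oral solution) = 213.48875 + 2.366 = 215.85475 mg/L·hr
F = (AUC_ev/D_ev)/(AUC_iv/D_iv) = (215.85475/25)/(116/10) = 8.63419/11.6 = 0.7443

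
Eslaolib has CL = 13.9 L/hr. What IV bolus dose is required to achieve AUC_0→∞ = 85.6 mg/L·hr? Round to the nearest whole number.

Dose_iv = CL × AUC_0→∞
     = 13.9 × 85.6 = 1189.84 mg

Dose = 1190 mg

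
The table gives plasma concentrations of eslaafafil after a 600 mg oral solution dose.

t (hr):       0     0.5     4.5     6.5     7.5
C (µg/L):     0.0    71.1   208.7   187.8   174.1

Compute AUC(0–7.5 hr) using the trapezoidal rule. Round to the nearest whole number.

AUC = 1155 µg/L·hr

Trapezoidal AUC_0→7.5:
  [0→0.5]: (0.0+71.1)/2 × 0.5 = 17.775
  [0.5→4.5]: (71.1+208.7)/2 × 4 = 559.6
  [4.5→6.5]: (208.7+187.8)/2 × 2 = 396.5
  [6.5→7.5]: (187.8+174.1)/2 × 1 = 180.95
  Sum = 1154.825 µg/L·hr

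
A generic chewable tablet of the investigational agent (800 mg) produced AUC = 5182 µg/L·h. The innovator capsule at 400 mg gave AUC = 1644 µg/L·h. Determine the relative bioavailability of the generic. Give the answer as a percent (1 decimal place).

F_rel = (AUC_test/D_test) / (AUC_ref/D_ref)
      = (5182/800) / (1644/400)
      = 6.4775 / 4.11 = 1.5760 = 157.60%

F_rel = 157.6%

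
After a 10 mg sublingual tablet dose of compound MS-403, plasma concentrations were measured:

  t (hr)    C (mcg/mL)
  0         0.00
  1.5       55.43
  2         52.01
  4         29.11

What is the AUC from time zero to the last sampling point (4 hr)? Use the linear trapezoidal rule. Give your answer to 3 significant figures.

AUC = 150 mcg/mL·hr

Trapezoidal AUC_0→4:
  [0→1.5]: (0.00+55.43)/2 × 1.5 = 41.5725
  [1.5→2]: (55.43+52.01)/2 × 0.5 = 26.86
  [2→4]: (52.01+29.11)/2 × 2 = 81.12
  Sum = 149.5525 mcg/mL·hr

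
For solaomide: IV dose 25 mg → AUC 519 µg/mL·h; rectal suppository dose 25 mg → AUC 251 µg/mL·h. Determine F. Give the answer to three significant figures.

F = (AUC_ev / D_ev) / (AUC_iv / D_iv)
  = (251/25) / (519/25)
  = 10.04 / 20.76 = 0.4836

F = 0.484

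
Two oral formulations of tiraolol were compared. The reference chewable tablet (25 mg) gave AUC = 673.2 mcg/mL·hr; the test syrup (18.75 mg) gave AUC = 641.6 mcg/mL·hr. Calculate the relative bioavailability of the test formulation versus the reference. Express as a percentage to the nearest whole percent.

F_rel = 127%

F_rel = (AUC_test/D_test) / (AUC_ref/D_ref)
      = (641.6/18.75) / (673.2/25)
      = 34.2187 / 26.928 = 1.2707 = 127.07%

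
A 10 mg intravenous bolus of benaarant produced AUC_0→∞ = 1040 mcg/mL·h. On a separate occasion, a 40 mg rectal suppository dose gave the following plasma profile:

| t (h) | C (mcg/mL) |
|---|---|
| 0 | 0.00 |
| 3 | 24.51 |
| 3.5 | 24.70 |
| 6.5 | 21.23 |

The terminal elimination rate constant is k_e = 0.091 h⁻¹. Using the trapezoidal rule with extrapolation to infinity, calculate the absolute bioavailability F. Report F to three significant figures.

F = 0.0844

Trapezoidal AUC_0→6.5 (rectal suppository):
  [0→3]: (0.00+24.51)/2 × 3 = 36.765
  [3→3.5]: (24.51+24.70)/2 × 0.5 = 12.3025
  [3.5→6.5]: (24.70+21.23)/2 × 3 = 68.895
  Sum = 117.9625 mcg/mL·h
Tail: C_last/k_e = 21.23/0.091 = 233.297
AUC_0→∞ (rectal suppository) = 117.9625 + 233.297 = 351.2595 mcg/mL·h
F = (AUC_ev/D_ev)/(AUC_iv/D_iv) = (351.2595/40)/(1040/10) = 8.7814875/104 = 0.0844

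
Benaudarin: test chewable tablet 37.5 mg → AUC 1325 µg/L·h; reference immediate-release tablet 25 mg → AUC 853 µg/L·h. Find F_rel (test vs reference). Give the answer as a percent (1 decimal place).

F_rel = (AUC_test/D_test) / (AUC_ref/D_ref)
      = (1325/37.5) / (853/25)
      = 35.3333 / 34.12 = 1.0356 = 103.56%

F_rel = 103.6%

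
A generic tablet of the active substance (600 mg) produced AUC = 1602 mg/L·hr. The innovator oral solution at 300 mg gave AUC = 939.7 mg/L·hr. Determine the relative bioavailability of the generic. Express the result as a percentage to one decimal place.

F_rel = (AUC_test/D_test) / (AUC_ref/D_ref)
      = (1602/600) / (939.7/300)
      = 2.67 / 3.13233 = 0.8524 = 85.24%

F_rel = 85.2%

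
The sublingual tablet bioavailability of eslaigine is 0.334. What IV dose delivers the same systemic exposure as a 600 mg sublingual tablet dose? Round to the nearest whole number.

D_iv = 200 mg

Systemic exposure from an extravascular dose = F × D_ev, so the equivalent IV dose is F × D_ev.
D_iv = F × D_ev = 0.334 × 600 = 200.4 mg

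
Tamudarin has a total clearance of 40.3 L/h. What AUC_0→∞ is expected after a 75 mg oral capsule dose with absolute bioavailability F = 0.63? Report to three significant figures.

AUC = 1.17 mg/L·h

AUC_0→∞ = F × Dose / CL
        = 0.63 × 75 / 40.3 = 1.17246 mg/L·h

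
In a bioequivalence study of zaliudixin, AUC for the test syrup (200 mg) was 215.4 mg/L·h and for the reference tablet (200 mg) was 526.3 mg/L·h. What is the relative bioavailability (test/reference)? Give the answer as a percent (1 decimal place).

F_rel = 40.9%

F_rel = (AUC_test/D_test) / (AUC_ref/D_ref)
      = (215.4/200) / (526.3/200)
      = 1.077 / 2.6315 = 0.4093 = 40.93%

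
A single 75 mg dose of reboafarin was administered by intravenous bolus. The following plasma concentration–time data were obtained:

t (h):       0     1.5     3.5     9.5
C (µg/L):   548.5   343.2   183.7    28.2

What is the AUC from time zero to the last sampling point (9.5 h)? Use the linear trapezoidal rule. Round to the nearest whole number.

Trapezoidal AUC_0→9.5:
  [0→1.5]: (548.5+343.2)/2 × 1.5 = 668.775
  [1.5→3.5]: (343.2+183.7)/2 × 2 = 526.9
  [3.5→9.5]: (183.7+28.2)/2 × 6 = 635.7
  Sum = 1831.375 µg/L·h

AUC = 1831 µg/L·h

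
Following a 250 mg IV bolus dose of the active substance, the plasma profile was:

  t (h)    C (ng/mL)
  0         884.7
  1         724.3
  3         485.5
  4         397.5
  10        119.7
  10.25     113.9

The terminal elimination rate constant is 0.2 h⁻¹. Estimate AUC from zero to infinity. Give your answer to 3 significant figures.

Trapezoidal AUC_0→10.25:
  [0→1]: (884.7+724.3)/2 × 1 = 804.5
  [1→3]: (724.3+485.5)/2 × 2 = 1209.8
  [3→4]: (485.5+397.5)/2 × 1 = 441.5
  [4→10]: (397.5+119.7)/2 × 6 = 1551.6
  [10→10.25]: (119.7+113.9)/2 × 0.25 = 29.2
  Sum = 4036.6 ng/mL·h
Extrapolated tail: C_last / k_e = 113.9 / 0.2 = 569.500
AUC_0→∞ = 4036.6 + 569.500 = 4606.1 ng/mL·h

AUC = 4610 ng/mL·h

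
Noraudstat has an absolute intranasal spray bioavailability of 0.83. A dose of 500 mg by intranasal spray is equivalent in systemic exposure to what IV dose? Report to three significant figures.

D_iv = 415 mg

Systemic exposure from an extravascular dose = F × D_ev, so the equivalent IV dose is F × D_ev.
D_iv = F × D_ev = 0.83 × 500 = 415 mg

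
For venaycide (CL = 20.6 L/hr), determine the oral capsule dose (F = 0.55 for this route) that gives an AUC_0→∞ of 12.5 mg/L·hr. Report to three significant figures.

Dose = CL × AUC_0→∞ / F
     = 20.6 × 12.5 / 0.55 = 468.182 mg

Dose = 468 mg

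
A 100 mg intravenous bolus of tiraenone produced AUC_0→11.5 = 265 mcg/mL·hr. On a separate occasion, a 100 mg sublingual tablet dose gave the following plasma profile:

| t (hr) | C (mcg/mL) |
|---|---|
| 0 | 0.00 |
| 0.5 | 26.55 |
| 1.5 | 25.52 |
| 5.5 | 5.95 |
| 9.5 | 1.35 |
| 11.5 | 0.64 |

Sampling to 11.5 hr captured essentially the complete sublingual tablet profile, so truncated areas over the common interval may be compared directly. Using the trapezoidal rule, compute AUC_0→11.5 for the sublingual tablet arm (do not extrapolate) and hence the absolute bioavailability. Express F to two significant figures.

F = 0.42

Trapezoidal AUC_0→11.5 (sublingual tablet):
  [0→0.5]: (0.00+26.55)/2 × 0.5 = 6.6375
  [0.5→1.5]: (26.55+25.52)/2 × 1 = 26.035
  [1.5→5.5]: (25.52+5.95)/2 × 4 = 62.94
  [5.5→9.5]: (5.95+1.35)/2 × 4 = 14.6
  [9.5→11.5]: (1.35+0.64)/2 × 2 = 1.99
  Sum = 112.2025 mcg/mL·hr
F = (AUC_ev/D_ev)/(AUC_iv/D_iv) = (112.2025/100)/(265/100) = 1.122025/2.65 = 0.4234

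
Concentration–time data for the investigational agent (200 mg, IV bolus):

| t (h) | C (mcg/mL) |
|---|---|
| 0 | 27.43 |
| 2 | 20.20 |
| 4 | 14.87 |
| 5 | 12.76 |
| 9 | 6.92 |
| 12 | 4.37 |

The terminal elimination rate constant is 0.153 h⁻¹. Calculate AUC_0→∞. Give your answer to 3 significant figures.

AUC = 181 mcg/mL·h

Trapezoidal AUC_0→12:
  [0→2]: (27.43+20.20)/2 × 2 = 47.63
  [2→4]: (20.20+14.87)/2 × 2 = 35.07
  [4→5]: (14.87+12.76)/2 × 1 = 13.815
  [5→9]: (12.76+6.92)/2 × 4 = 39.36
  [9→12]: (6.92+4.37)/2 × 3 = 16.935
  Sum = 152.81 mcg/mL·h
Extrapolated tail: C_last / k_e = 4.37 / 0.153 = 28.562
AUC_0→∞ = 152.81 + 28.562 = 181.372 mcg/mL·h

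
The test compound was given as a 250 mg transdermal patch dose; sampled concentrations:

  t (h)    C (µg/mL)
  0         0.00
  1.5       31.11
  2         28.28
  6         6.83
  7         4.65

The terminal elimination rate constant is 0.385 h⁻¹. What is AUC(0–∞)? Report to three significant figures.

Trapezoidal AUC_0→7:
  [0→1.5]: (0.00+31.11)/2 × 1.5 = 23.3325
  [1.5→2]: (31.11+28.28)/2 × 0.5 = 14.8475
  [2→6]: (28.28+6.83)/2 × 4 = 70.22
  [6→7]: (6.83+4.65)/2 × 1 = 5.74
  Sum = 114.14 µg/mL·h
Extrapolated tail: C_last / k_e = 4.65 / 0.385 = 12.078
AUC_0→∞ = 114.14 + 12.078 = 126.218 µg/mL·h

AUC = 126 µg/mL·h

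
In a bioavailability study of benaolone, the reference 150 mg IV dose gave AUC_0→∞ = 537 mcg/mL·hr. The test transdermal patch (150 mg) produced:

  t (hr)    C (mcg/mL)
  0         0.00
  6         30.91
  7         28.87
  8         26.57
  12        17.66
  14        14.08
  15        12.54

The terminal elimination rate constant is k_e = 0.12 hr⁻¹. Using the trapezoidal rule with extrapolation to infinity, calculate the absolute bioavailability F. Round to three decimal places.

F = 0.723

Trapezoidal AUC_0→15 (transdermal patch):
  [0→6]: (0.00+30.91)/2 × 6 = 92.73
  [6→7]: (30.91+28.87)/2 × 1 = 29.89
  [7→8]: (28.87+26.57)/2 × 1 = 27.72
  [8→12]: (26.57+17.66)/2 × 4 = 88.46
  [12→14]: (17.66+14.08)/2 × 2 = 31.74
  [14→15]: (14.08+12.54)/2 × 1 = 13.31
  Sum = 283.85 mcg/mL·hr
Tail: C_last/k_e = 12.54/0.12 = 104.500
AUC_0→∞ (transdermal patch) = 283.85 + 104.500 = 388.35 mcg/mL·hr
F = (AUC_ev/D_ev)/(AUC_iv/D_iv) = (388.35/150)/(537/150) = 2.589/3.58 = 0.7232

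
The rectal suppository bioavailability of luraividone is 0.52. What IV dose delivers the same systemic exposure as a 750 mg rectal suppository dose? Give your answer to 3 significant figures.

Systemic exposure from an extravascular dose = F × D_ev, so the equivalent IV dose is F × D_ev.
D_iv = F × D_ev = 0.52 × 750 = 390 mg

D_iv = 390 mg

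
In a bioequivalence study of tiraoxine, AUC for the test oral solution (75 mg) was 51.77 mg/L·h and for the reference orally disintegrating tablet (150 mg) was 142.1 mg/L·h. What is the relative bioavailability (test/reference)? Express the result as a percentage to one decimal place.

F_rel = (AUC_test/D_test) / (AUC_ref/D_ref)
      = (51.77/75) / (142.1/150)
      = 0.690267 / 0.947333 = 0.7286 = 72.86%

F_rel = 72.9%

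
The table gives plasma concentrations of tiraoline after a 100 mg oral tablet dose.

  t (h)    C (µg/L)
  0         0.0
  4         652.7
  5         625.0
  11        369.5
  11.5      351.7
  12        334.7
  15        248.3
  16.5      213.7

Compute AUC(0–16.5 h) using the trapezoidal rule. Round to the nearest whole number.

AUC = 6501 µg/L·h

Trapezoidal AUC_0→16.5:
  [0→4]: (0.0+652.7)/2 × 4 = 1305.4
  [4→5]: (652.7+625.0)/2 × 1 = 638.85
  [5→11]: (625.0+369.5)/2 × 6 = 2983.5
  [11→11.5]: (369.5+351.7)/2 × 0.5 = 180.3
  [11.5→12]: (351.7+334.7)/2 × 0.5 = 171.6
  [12→15]: (334.7+248.3)/2 × 3 = 874.5
  [15→16.5]: (248.3+213.7)/2 × 1.5 = 346.5
  Sum = 6500.65 µg/L·h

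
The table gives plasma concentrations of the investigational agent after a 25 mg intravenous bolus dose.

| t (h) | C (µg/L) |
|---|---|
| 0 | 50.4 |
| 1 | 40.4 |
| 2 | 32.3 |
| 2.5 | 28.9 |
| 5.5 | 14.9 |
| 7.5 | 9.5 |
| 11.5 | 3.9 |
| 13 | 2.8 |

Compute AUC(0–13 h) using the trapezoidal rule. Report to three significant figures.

AUC = 219 µg/L·h

Trapezoidal AUC_0→13:
  [0→1]: (50.4+40.4)/2 × 1 = 45.4
  [1→2]: (40.4+32.3)/2 × 1 = 36.35
  [2→2.5]: (32.3+28.9)/2 × 0.5 = 15.3
  [2.5→5.5]: (28.9+14.9)/2 × 3 = 65.7
  [5.5→7.5]: (14.9+9.5)/2 × 2 = 24.4
  [7.5→11.5]: (9.5+3.9)/2 × 4 = 26.8
  [11.5→13]: (3.9+2.8)/2 × 1.5 = 5.025
  Sum = 218.975 µg/L·h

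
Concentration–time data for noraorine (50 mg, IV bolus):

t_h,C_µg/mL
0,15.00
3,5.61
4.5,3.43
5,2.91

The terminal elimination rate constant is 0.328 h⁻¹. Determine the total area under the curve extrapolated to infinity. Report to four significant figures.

Trapezoidal AUC_0→5:
  [0→3]: (15.00+5.61)/2 × 3 = 30.915
  [3→4.5]: (5.61+3.43)/2 × 1.5 = 6.78
  [4.5→5]: (3.43+2.91)/2 × 0.5 = 1.585
  Sum = 39.28 µg/mL·h
Extrapolated tail: C_last / k_e = 2.91 / 0.328 = 8.872
AUC_0→∞ = 39.28 + 8.872 = 48.152 µg/mL·h

AUC = 48.15 µg/mL·h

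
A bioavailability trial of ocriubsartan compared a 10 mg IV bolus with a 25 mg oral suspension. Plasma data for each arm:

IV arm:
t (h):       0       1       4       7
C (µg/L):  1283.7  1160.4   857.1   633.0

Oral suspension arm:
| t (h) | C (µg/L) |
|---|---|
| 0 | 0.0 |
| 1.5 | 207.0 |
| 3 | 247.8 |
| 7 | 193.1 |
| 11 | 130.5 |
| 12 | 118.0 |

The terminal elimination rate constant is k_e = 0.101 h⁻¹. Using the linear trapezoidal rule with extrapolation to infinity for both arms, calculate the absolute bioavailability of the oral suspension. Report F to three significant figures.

Trapezoidal AUC_0→7 (IV):
  [0→1]: (1283.7+1160.4)/2 × 1 = 1222.05
  [1→4]: (1160.4+857.1)/2 × 3 = 3026.25
  [4→7]: (857.1+633.0)/2 × 3 = 2235.15
  Sum = 6483.45 µg/L·h
IV tail: 633.0/0.101 = 6267.327; AUC_iv,0→∞ = 6483.45 + 6267.327 = 12750.777 µg/L·h
Trapezoidal AUC_0→12 (oral suspension):
  [0→1.5]: (0.0+207.0)/2 × 1.5 = 155.25
  [1.5→3]: (207.0+247.8)/2 × 1.5 = 341.1
  [3→7]: (247.8+193.1)/2 × 4 = 881.8
  [7→11]: (193.1+130.5)/2 × 4 = 647.2
  [11→12]: (130.5+118.0)/2 × 1 = 124.25
  Sum = 2149.6 µg/L·h
oral suspension tail: 118.0/0.101 = 1168.317; AUC_ev,0→∞ = 2149.6 + 1168.317 = 3317.917 µg/L·h
F = (AUC_ev/D_ev)/(AUC_iv/D_iv) = (3317.917/25)/(12750.777/10) = 132.71668/1275.0777 = 0.1041

F = 0.104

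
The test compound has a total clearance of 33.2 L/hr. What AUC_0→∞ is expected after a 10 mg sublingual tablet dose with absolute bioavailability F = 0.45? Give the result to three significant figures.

AUC_0→∞ = F × Dose / CL
        = 0.45 × 10 / 33.2 = 0.135542 mg/L·hr

AUC = 0.136 mg/L·hr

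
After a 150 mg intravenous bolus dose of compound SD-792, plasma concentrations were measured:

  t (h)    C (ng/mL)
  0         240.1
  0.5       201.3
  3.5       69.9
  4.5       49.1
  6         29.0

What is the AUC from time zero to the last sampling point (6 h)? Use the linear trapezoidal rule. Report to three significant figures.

Trapezoidal AUC_0→6:
  [0→0.5]: (240.1+201.3)/2 × 0.5 = 110.35
  [0.5→3.5]: (201.3+69.9)/2 × 3 = 406.8
  [3.5→4.5]: (69.9+49.1)/2 × 1 = 59.5
  [4.5→6]: (49.1+29.0)/2 × 1.5 = 58.575
  Sum = 635.225 ng/mL·h

AUC = 635 ng/mL·h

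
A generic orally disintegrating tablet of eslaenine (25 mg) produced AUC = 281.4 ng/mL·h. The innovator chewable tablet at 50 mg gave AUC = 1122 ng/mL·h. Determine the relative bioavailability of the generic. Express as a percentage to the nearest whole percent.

F_rel = (AUC_test/D_test) / (AUC_ref/D_ref)
      = (281.4/25) / (1122/50)
      = 11.256 / 22.44 = 0.5016 = 50.16%

F_rel = 50%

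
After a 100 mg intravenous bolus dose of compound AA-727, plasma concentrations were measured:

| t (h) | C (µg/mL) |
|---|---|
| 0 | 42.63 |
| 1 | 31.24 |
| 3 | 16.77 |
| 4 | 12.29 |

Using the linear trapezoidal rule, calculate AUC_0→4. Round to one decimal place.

AUC = 99.5 µg/mL·h

Trapezoidal AUC_0→4:
  [0→1]: (42.63+31.24)/2 × 1 = 36.935
  [1→3]: (31.24+16.77)/2 × 2 = 48.01
  [3→4]: (16.77+12.29)/2 × 1 = 14.53
  Sum = 99.475 µg/mL·h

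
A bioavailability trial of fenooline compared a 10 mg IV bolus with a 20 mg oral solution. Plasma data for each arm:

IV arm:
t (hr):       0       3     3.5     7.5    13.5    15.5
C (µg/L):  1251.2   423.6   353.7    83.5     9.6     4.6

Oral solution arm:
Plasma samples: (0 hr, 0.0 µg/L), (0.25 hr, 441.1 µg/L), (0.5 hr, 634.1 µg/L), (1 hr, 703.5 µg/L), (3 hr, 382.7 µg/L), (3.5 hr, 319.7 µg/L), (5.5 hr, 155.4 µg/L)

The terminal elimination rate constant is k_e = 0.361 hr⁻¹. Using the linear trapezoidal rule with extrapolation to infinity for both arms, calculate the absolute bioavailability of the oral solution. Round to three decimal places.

F = 0.346

Trapezoidal AUC_0→15.5 (IV):
  [0→3]: (1251.2+423.6)/2 × 3 = 2512.2
  [3→3.5]: (423.6+353.7)/2 × 0.5 = 194.325
  [3.5→7.5]: (353.7+83.5)/2 × 4 = 874.4
  [7.5→13.5]: (83.5+9.6)/2 × 6 = 279.3
  [13.5→15.5]: (9.6+4.6)/2 × 2 = 14.2
  Sum = 3874.425 µg/L·hr
IV tail: 4.6/0.361 = 12.742; AUC_iv,0→∞ = 3874.425 + 12.742 = 3887.167 µg/L·hr
Trapezoidal AUC_0→5.5 (oral solution):
  [0→0.25]: (0.0+441.1)/2 × 0.25 = 55.1375
  [0.25→0.5]: (441.1+634.1)/2 × 0.25 = 134.4
  [0.5→1]: (634.1+703.5)/2 × 0.5 = 334.4
  [1→3]: (703.5+382.7)/2 × 2 = 1086.2
  [3→3.5]: (382.7+319.7)/2 × 0.5 = 175.6
  [3.5→5.5]: (319.7+155.4)/2 × 2 = 475.1
  Sum = 2260.8375 µg/L·hr
oral solution tail: 155.4/0.361 = 430.471; AUC_ev,0→∞ = 2260.8375 + 430.471 = 2691.3085 µg/L·hr
F = (AUC_ev/D_ev)/(AUC_iv/D_iv) = (2691.3085/20)/(3887.167/10) = 134.565/388.7167 = 0.3462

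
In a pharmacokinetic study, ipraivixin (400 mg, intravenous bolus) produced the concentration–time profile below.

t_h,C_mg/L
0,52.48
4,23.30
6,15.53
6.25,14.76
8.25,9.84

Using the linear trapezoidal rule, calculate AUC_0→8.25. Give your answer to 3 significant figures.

AUC = 219 mg/L·h

Trapezoidal AUC_0→8.25:
  [0→4]: (52.48+23.30)/2 × 4 = 151.56
  [4→6]: (23.30+15.53)/2 × 2 = 38.83
  [6→6.25]: (15.53+14.76)/2 × 0.25 = 3.78625
  [6.25→8.25]: (14.76+9.84)/2 × 2 = 24.6
  Sum = 218.77625 mg/L·h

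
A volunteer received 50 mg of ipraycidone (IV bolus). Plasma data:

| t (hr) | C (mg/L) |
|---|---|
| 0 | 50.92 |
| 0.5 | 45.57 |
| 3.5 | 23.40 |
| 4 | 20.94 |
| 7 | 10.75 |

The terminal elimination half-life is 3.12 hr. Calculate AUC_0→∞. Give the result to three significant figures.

AUC = 235 mg/L·hr

Trapezoidal AUC_0→7:
  [0→0.5]: (50.92+45.57)/2 × 0.5 = 24.1225
  [0.5→3.5]: (45.57+23.40)/2 × 3 = 103.455
  [3.5→4]: (23.40+20.94)/2 × 0.5 = 11.085
  [4→7]: (20.94+10.75)/2 × 3 = 47.535
  Sum = 186.1975 mg/L·hr
k_e = ln2 / t½ = 0.693147 / 3.12 = 0.2222 hr^-1
Extrapolated tail: C_last / k_e = 10.75 / 0.2222 = 48.380
AUC_0→∞ = 186.1975 + 48.380 = 234.5775 mg/L·hr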